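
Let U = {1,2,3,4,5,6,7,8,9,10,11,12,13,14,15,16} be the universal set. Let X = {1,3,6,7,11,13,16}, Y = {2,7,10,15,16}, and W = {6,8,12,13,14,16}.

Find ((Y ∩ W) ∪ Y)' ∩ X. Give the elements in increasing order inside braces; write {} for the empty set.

{1,3,6,11,13}

Y ∩ W = {16}
(Y ∩ W) ∪ Y = {2,7,10,15,16}
((Y ∩ W) ∪ Y)' = {1,3,4,5,6,8,9,11,12,13,14}
((Y ∩ W) ∪ Y)' ∩ X = {1,3,6,11,13}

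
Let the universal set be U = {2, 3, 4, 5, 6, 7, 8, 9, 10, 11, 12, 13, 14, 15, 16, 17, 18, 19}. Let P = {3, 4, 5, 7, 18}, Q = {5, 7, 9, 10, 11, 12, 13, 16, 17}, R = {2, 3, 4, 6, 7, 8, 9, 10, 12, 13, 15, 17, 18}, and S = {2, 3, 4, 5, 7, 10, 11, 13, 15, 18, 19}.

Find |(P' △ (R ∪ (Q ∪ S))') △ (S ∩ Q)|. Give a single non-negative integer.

P' = {2, 6, 8, 9, 10, 11, 12, 13, 14, 15, 16, 17, 19}
Q ∪ S = {2, 3, 4, 5, 7, 9, 10, 11, 12, 13, 15, 16, 17, 18, 19}
R ∪ (Q ∪ S) = {2, 3, 4, 5, 6, 7, 8, 9, 10, 11, 12, 13, 15, 16, 17, 18, 19}
(R ∪ (Q ∪ S))' = {14}
P' △ (R ∪ (Q ∪ S))' = {2, 6, 8, 9, 10, 11, 12, 13, 15, 16, 17, 19}
S ∩ Q = {5, 7, 10, 11, 13}
(P' △ (R ∪ (Q ∪ S))') △ (S ∩ Q) = {2, 5, 6, 7, 8, 9, 12, 15, 16, 17, 19}
|(P' △ (R ∪ (Q ∪ S))') △ (S ∩ Q)| = 11

11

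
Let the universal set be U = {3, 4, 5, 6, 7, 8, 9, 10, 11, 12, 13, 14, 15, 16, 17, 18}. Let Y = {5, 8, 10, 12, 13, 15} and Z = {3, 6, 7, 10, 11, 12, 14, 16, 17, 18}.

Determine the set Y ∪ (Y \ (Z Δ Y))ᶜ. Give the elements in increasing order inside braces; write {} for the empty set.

{3, 4, 5, 6, 7, 8, 9, 10, 11, 12, 13, 14, 15, 16, 17, 18}

Z Δ Y = {3, 5, 6, 7, 8, 11, 13, 14, 15, 16, 17, 18}
Y \ (Z Δ Y) = {10, 12}
(Y \ (Z Δ Y))ᶜ = {3, 4, 5, 6, 7, 8, 9, 11, 13, 14, 15, 16, 17, 18}
Y ∪ (Y \ (Z Δ Y))ᶜ = {3, 4, 5, 6, 7, 8, 9, 10, 11, 12, 13, 14, 15, 16, 17, 18}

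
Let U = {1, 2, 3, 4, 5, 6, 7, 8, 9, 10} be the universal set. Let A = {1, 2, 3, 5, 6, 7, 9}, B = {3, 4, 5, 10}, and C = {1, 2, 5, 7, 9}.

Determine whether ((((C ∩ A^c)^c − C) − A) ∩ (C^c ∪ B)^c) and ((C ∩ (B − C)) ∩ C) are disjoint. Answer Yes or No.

A^c = {4, 8, 10}
C ∩ A^c = {}
(C ∩ A^c)^c = {1, 2, 3, 4, 5, 6, 7, 8, 9, 10}
(C ∩ A^c)^c − C = {3, 4, 6, 8, 10}
((C ∩ A^c)^c − C) − A = {4, 8, 10}
C^c = {3, 4, 6, 8, 10}
C^c ∪ B = {3, 4, 5, 6, 8, 10}
(C^c ∪ B)^c = {1, 2, 7, 9}
(((C ∩ A^c)^c − C) − A) ∩ (C^c ∪ B)^c = {}
B − C = {3, 4, 10}
C ∩ (B − C) = {}
(C ∩ (B − C)) ∩ C = {}
{} and {} share no elements.

Yes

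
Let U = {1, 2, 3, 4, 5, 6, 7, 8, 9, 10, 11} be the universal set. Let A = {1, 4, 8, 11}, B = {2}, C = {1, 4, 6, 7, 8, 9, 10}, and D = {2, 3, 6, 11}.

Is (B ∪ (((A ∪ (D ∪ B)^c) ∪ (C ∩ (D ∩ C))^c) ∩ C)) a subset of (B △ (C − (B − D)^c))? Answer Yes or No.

D ∪ B = {2, 3, 6, 11}
(D ∪ B)^c = {1, 4, 5, 7, 8, 9, 10}
A ∪ (D ∪ B)^c = {1, 4, 5, 7, 8, 9, 10, 11}
D ∩ C = {6}
C ∩ (D ∩ C) = {6}
(C ∩ (D ∩ C))^c = {1, 2, 3, 4, 5, 7, 8, 9, 10, 11}
(A ∪ (D ∪ B)^c) ∪ (C ∩ (D ∩ C))^c = {1, 2, 3, 4, 5, 7, 8, 9, 10, 11}
((A ∪ (D ∪ B)^c) ∪ (C ∩ (D ∩ C))^c) ∩ C = {1, 4, 7, 8, 9, 10}
B ∪ (((A ∪ (D ∪ B)^c) ∪ (C ∩ (D ∩ C))^c) ∩ C) = {1, 2, 4, 7, 8, 9, 10}
B − D = {}
(B − D)^c = {1, 2, 3, 4, 5, 6, 7, 8, 9, 10, 11}
C − (B − D)^c = {}
B △ (C − (B − D)^c) = {2}
1 ∈ B ∪ (((A ∪ (D ∪ B)^c) ∪ (C ∩ (D ∩ C))^c) ∩ C) but 1 ∉ B △ (C − (B − D)^c), so the inclusion fails.

No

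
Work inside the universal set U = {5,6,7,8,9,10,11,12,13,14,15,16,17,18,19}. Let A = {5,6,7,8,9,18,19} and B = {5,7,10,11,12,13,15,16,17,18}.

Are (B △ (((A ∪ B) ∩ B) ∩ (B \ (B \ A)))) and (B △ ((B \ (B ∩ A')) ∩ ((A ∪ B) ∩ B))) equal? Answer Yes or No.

Yes

A ∪ B = {5,6,7,8,9,10,11,12,13,15,16,17,18,19}
(A ∪ B) ∩ B = {5,7,10,11,12,13,15,16,17,18}
B \ A = {10,11,12,13,15,16,17}
B \ (B \ A) = {5,7,18}
((A ∪ B) ∩ B) ∩ (B \ (B \ A)) = {5,7,18}
B △ (((A ∪ B) ∩ B) ∩ (B \ (B \ A))) = {10,11,12,13,15,16,17}
A' = {10,11,12,13,14,15,16,17}
B ∩ A' = {10,11,12,13,15,16,17}
B \ (B ∩ A') = {5,7,18}
(B \ (B ∩ A')) ∩ ((A ∪ B) ∩ B) = {5,7,18}
B △ ((B \ (B ∩ A')) ∩ ((A ∪ B) ∩ B)) = {10,11,12,13,15,16,17}
Both equal {10,11,12,13,15,16,17}, so B △ (((A ∪ B) ∩ B) ∩ (B \ (B \ A))) = B △ ((B \ (B ∩ A')) ∩ ((A ∪ B) ∩ B)).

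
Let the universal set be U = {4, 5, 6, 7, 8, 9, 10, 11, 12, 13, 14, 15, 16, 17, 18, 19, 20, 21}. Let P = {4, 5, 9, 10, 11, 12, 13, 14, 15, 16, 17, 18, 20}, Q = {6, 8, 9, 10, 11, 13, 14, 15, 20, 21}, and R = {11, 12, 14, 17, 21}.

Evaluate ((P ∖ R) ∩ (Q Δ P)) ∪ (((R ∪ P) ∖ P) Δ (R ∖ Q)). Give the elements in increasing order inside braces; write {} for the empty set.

{4, 5, 12, 16, 17, 18, 21}

P ∖ R = {4, 5, 9, 10, 13, 15, 16, 18, 20}
Q Δ P = {4, 5, 6, 8, 12, 16, 17, 18, 21}
(P ∖ R) ∩ (Q Δ P) = {4, 5, 16, 18}
R ∪ P = {4, 5, 9, 10, 11, 12, 13, 14, 15, 16, 17, 18, 20, 21}
(R ∪ P) ∖ P = {21}
R ∖ Q = {12, 17}
((R ∪ P) ∖ P) Δ (R ∖ Q) = {12, 17, 21}
((P ∖ R) ∩ (Q Δ P)) ∪ (((R ∪ P) ∖ P) Δ (R ∖ Q)) = {4, 5, 12, 16, 17, 18, 21}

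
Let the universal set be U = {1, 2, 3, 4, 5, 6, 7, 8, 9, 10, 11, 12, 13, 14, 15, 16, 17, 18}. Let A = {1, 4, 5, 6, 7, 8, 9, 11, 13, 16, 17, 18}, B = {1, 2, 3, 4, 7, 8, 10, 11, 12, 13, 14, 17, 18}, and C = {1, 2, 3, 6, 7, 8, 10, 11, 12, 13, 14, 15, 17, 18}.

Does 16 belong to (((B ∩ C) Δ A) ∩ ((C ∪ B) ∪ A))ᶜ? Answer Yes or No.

16 ∉ B and 16 ∉ C, so 16 ∉ B ∩ C
16 ∉ (B ∩ C) and 16 ∈ A, so 16 ∈ (B ∩ C) Δ A
16 ∉ C and 16 ∉ B, so 16 ∉ C ∪ B
16 ∉ (C ∪ B) and 16 ∈ A, so 16 ∈ (C ∪ B) ∪ A
16 ∈ ((B ∩ C) Δ A) and 16 ∈ ((C ∪ B) ∪ A), so 16 ∈ ((B ∩ C) Δ A) ∩ ((C ∪ B) ∪ A)
16 ∉ (((B ∩ C) Δ A) ∩ ((C ∪ B) ∪ A))ᶜ since 16 ∈ (((B ∩ C) Δ A) ∩ ((C ∪ B) ∪ A))

No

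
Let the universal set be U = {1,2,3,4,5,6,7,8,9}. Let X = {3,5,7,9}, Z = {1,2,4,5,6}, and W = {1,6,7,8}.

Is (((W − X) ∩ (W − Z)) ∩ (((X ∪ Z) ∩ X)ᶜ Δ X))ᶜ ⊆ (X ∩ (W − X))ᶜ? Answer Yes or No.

W − X = {1,6,8}
W − Z = {7,8}
(W − X) ∩ (W − Z) = {8}
X ∪ Z = {1,2,3,4,5,6,7,9}
(X ∪ Z) ∩ X = {3,5,7,9}
((X ∪ Z) ∩ X)ᶜ = {1,2,4,6,8}
((X ∪ Z) ∩ X)ᶜ Δ X = {1,2,3,4,5,6,7,8,9}
((W − X) ∩ (W − Z)) ∩ (((X ∪ Z) ∩ X)ᶜ Δ X) = {8}
(((W − X) ∩ (W − Z)) ∩ (((X ∪ Z) ∩ X)ᶜ Δ X))ᶜ = {1,2,3,4,5,6,7,9}
X ∩ (W − X) = {}
(X ∩ (W − X))ᶜ = {1,2,3,4,5,6,7,8,9}
Every element of {1,2,3,4,5,6,7,9} is in {1,2,3,4,5,6,7,8,9}, so (((W − X) ∩ (W − Z)) ∩ (((X ∪ Z) ∩ X)ᶜ Δ X))ᶜ ⊆ (X ∩ (W − X))ᶜ.

Yes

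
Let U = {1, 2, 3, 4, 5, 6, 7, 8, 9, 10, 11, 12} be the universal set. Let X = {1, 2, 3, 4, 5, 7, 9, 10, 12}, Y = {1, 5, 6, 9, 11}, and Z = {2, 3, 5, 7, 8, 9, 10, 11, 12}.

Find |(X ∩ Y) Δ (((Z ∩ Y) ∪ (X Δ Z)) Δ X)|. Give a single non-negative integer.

10

X ∩ Y = {1, 5, 9}
Z ∩ Y = {5, 9, 11}
X Δ Z = {1, 4, 8, 11}
(Z ∩ Y) ∪ (X Δ Z) = {1, 4, 5, 8, 9, 11}
((Z ∩ Y) ∪ (X Δ Z)) Δ X = {2, 3, 7, 8, 10, 11, 12}
(X ∩ Y) Δ (((Z ∩ Y) ∪ (X Δ Z)) Δ X) = {1, 2, 3, 5, 7, 8, 9, 10, 11, 12}
|(X ∩ Y) Δ (((Z ∩ Y) ∪ (X Δ Z)) Δ X)| = 10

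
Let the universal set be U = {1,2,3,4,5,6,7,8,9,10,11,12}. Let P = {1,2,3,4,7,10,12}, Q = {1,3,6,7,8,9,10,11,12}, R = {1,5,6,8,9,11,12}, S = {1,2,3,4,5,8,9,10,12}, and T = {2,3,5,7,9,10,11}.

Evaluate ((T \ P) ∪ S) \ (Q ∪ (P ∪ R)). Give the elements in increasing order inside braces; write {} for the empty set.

{}

T \ P = {5,9,11}
(T \ P) ∪ S = {1,2,3,4,5,8,9,10,11,12}
P ∪ R = {1,2,3,4,5,6,7,8,9,10,11,12}
Q ∪ (P ∪ R) = {1,2,3,4,5,6,7,8,9,10,11,12}
((T \ P) ∪ S) \ (Q ∪ (P ∪ R)) = {}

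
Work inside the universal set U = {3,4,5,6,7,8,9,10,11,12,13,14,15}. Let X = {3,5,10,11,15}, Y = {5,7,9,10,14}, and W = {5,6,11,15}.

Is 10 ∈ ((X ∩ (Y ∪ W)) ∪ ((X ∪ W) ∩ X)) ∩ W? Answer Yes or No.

No

10 ∈ Y and 10 ∉ W, so 10 ∈ Y ∪ W
10 ∈ X and 10 ∈ (Y ∪ W), so 10 ∈ X ∩ (Y ∪ W)
10 ∈ X and 10 ∉ W, so 10 ∈ X ∪ W
10 ∈ (X ∪ W) and 10 ∈ X, so 10 ∈ (X ∪ W) ∩ X
10 ∈ (X ∩ (Y ∪ W)) and 10 ∈ ((X ∪ W) ∩ X), so 10 ∈ (X ∩ (Y ∪ W)) ∪ ((X ∪ W) ∩ X)
10 ∈ ((X ∩ (Y ∪ W)) ∪ ((X ∪ W) ∩ X)) and 10 ∉ W, so 10 ∉ ((X ∩ (Y ∪ W)) ∪ ((X ∪ W) ∩ X)) ∩ W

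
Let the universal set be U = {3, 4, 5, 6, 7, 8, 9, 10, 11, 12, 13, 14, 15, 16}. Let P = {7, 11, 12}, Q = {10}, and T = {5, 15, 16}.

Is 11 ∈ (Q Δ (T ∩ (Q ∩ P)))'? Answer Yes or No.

11 ∉ Q and 11 ∈ P, so 11 ∉ Q ∩ P
11 ∉ T and 11 ∉ (Q ∩ P), so 11 ∉ T ∩ (Q ∩ P)
11 ∉ Q and 11 ∉ (T ∩ (Q ∩ P)), so 11 ∉ Q Δ (T ∩ (Q ∩ P))
11 ∈ (Q Δ (T ∩ (Q ∩ P)))' since 11 ∉ (Q Δ (T ∩ (Q ∩ P)))

Yes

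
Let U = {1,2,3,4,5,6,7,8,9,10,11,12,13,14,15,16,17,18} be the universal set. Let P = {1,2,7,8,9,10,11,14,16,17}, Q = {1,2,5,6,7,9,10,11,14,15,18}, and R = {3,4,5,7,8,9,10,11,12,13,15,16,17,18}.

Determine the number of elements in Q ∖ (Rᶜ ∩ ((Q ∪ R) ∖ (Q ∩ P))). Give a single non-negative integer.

Rᶜ = {1,2,6,14}
Q ∪ R = {1,2,3,4,5,6,7,8,9,10,11,12,13,14,15,16,17,18}
Q ∩ P = {1,2,7,9,10,11,14}
(Q ∪ R) ∖ (Q ∩ P) = {3,4,5,6,8,12,13,15,16,17,18}
Rᶜ ∩ ((Q ∪ R) ∖ (Q ∩ P)) = {6}
Q ∖ (Rᶜ ∩ ((Q ∪ R) ∖ (Q ∩ P))) = {1,2,5,7,9,10,11,14,15,18}
|Q ∖ (Rᶜ ∩ ((Q ∪ R) ∖ (Q ∩ P)))| = 10

10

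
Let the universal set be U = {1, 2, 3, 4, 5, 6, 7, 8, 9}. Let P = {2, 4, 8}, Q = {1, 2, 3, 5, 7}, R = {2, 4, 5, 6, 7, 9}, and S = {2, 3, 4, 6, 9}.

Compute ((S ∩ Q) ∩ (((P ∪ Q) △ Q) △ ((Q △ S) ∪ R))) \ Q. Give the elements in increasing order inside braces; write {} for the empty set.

S ∩ Q = {2, 3}
P ∪ Q = {1, 2, 3, 4, 5, 7, 8}
(P ∪ Q) △ Q = {4, 8}
Q △ S = {1, 4, 5, 6, 7, 9}
(Q △ S) ∪ R = {1, 2, 4, 5, 6, 7, 9}
((P ∪ Q) △ Q) △ ((Q △ S) ∪ R) = {1, 2, 5, 6, 7, 8, 9}
(S ∩ Q) ∩ (((P ∪ Q) △ Q) △ ((Q △ S) ∪ R)) = {2}
((S ∩ Q) ∩ (((P ∪ Q) △ Q) △ ((Q △ S) ∪ R))) \ Q = {}

{}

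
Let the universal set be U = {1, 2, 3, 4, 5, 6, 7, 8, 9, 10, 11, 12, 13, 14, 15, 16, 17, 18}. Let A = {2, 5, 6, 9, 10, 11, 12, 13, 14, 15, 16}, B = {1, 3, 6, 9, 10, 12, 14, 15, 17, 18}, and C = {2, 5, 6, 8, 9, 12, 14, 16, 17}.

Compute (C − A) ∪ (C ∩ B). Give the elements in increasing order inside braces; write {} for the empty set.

C − A = {8, 17}
C ∩ B = {6, 9, 12, 14, 17}
(C − A) ∪ (C ∩ B) = {6, 8, 9, 12, 14, 17}

{6, 8, 9, 12, 14, 17}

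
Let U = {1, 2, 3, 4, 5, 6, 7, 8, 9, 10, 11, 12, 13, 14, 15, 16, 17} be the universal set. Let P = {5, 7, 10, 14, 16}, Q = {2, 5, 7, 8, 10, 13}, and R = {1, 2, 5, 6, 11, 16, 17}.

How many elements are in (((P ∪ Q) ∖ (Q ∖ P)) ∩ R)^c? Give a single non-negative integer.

P ∪ Q = {2, 5, 7, 8, 10, 13, 14, 16}
Q ∖ P = {2, 8, 13}
(P ∪ Q) ∖ (Q ∖ P) = {5, 7, 10, 14, 16}
((P ∪ Q) ∖ (Q ∖ P)) ∩ R = {5, 16}
(((P ∪ Q) ∖ (Q ∖ P)) ∩ R)^c = {1, 2, 3, 4, 6, 7, 8, 9, 10, 11, 12, 13, 14, 15, 17}
|(((P ∪ Q) ∖ (Q ∖ P)) ∩ R)^c| = 15

15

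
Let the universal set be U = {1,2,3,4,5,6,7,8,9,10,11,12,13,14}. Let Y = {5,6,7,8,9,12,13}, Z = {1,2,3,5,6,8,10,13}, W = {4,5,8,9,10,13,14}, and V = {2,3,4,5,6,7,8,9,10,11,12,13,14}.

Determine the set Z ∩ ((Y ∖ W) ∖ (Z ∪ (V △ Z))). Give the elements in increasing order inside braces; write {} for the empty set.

Y ∖ W = {6,7,12}
V △ Z = {1,4,7,9,11,12,14}
Z ∪ (V △ Z) = {1,2,3,4,5,6,7,8,9,10,11,12,13,14}
(Y ∖ W) ∖ (Z ∪ (V △ Z)) = {}
Z ∩ ((Y ∖ W) ∖ (Z ∪ (V △ Z))) = {}

{}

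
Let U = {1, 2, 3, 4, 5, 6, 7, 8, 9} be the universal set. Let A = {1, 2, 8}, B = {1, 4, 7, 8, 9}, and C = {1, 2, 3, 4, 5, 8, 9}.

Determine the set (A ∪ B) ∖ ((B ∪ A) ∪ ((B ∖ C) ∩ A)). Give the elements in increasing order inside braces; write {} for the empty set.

A ∪ B = {1, 2, 4, 7, 8, 9}
B ∪ A = {1, 2, 4, 7, 8, 9}
B ∖ C = {7}
(B ∖ C) ∩ A = {}
(B ∪ A) ∪ ((B ∖ C) ∩ A) = {1, 2, 4, 7, 8, 9}
(A ∪ B) ∖ ((B ∪ A) ∪ ((B ∖ C) ∩ A)) = {}

{}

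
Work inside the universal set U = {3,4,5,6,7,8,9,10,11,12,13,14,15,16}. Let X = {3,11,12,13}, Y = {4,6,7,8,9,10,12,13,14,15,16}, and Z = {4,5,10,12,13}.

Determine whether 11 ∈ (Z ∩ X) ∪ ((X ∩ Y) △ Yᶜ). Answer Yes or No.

11 ∉ Z and 11 ∈ X, so 11 ∉ Z ∩ X
11 ∈ X and 11 ∉ Y, so 11 ∉ X ∩ Y
11 ∉ Y, so 11 ∈ Yᶜ
11 ∉ (X ∩ Y) and 11 ∈ Yᶜ, so 11 ∈ (X ∩ Y) △ Yᶜ
11 ∉ (Z ∩ X) and 11 ∈ ((X ∩ Y) △ Yᶜ), so 11 ∈ (Z ∩ X) ∪ ((X ∩ Y) △ Yᶜ)

Yes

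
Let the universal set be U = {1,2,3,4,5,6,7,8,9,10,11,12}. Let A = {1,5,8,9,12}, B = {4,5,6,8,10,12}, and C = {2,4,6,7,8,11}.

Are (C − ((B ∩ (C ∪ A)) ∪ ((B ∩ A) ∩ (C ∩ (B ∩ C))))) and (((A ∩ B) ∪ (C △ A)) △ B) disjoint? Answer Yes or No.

No

C ∪ A = {1,2,4,5,6,7,8,9,11,12}
B ∩ (C ∪ A) = {4,5,6,8,12}
B ∩ A = {5,8,12}
B ∩ C = {4,6,8}
C ∩ (B ∩ C) = {4,6,8}
(B ∩ A) ∩ (C ∩ (B ∩ C)) = {8}
(B ∩ (C ∪ A)) ∪ ((B ∩ A) ∩ (C ∩ (B ∩ C))) = {4,5,6,8,12}
C − ((B ∩ (C ∪ A)) ∪ ((B ∩ A) ∩ (C ∩ (B ∩ C)))) = {2,7,11}
A ∩ B = {5,8,12}
C △ A = {1,2,4,5,6,7,9,11,12}
(A ∩ B) ∪ (C △ A) = {1,2,4,5,6,7,8,9,11,12}
((A ∩ B) ∪ (C △ A)) △ B = {1,2,7,9,10,11}
2 lies in both, so they are not disjoint.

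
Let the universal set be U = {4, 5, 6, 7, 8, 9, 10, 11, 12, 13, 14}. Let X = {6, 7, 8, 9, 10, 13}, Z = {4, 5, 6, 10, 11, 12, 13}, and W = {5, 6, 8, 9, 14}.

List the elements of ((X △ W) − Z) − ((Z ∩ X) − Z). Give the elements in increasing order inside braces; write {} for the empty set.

X △ W = {5, 7, 10, 13, 14}
(X △ W) − Z = {7, 14}
Z ∩ X = {6, 10, 13}
(Z ∩ X) − Z = {}
((X △ W) − Z) − ((Z ∩ X) − Z) = {7, 14}

{7, 14}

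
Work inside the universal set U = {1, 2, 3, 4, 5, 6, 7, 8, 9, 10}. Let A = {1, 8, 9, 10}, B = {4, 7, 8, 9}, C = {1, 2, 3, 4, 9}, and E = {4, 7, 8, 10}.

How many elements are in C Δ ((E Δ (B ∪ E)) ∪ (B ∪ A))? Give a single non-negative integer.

B ∪ E = {4, 7, 8, 9, 10}
E Δ (B ∪ E) = {9}
B ∪ A = {1, 4, 7, 8, 9, 10}
(E Δ (B ∪ E)) ∪ (B ∪ A) = {1, 4, 7, 8, 9, 10}
C Δ ((E Δ (B ∪ E)) ∪ (B ∪ A)) = {2, 3, 7, 8, 10}
|C Δ ((E Δ (B ∪ E)) ∪ (B ∪ A))| = 5

5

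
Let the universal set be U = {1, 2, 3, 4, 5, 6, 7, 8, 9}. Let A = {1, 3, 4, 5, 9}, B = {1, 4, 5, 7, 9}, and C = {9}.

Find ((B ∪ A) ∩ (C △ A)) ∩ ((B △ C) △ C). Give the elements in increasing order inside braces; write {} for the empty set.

B ∪ A = {1, 3, 4, 5, 7, 9}
C △ A = {1, 3, 4, 5}
(B ∪ A) ∩ (C △ A) = {1, 3, 4, 5}
B △ C = {1, 4, 5, 7}
(B △ C) △ C = {1, 4, 5, 7, 9}
((B ∪ A) ∩ (C △ A)) ∩ ((B △ C) △ C) = {1, 4, 5}

{1, 4, 5}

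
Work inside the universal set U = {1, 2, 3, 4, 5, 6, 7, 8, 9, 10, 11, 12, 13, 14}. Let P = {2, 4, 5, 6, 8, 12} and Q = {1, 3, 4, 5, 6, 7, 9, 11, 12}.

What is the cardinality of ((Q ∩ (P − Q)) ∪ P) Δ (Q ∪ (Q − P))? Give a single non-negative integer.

7

P − Q = {2, 8}
Q ∩ (P − Q) = {}
(Q ∩ (P − Q)) ∪ P = {2, 4, 5, 6, 8, 12}
Q − P = {1, 3, 7, 9, 11}
Q ∪ (Q − P) = {1, 3, 4, 5, 6, 7, 9, 11, 12}
((Q ∩ (P − Q)) ∪ P) Δ (Q ∪ (Q − P)) = {1, 2, 3, 7, 8, 9, 11}
|((Q ∩ (P − Q)) ∪ P) Δ (Q ∪ (Q − P))| = 7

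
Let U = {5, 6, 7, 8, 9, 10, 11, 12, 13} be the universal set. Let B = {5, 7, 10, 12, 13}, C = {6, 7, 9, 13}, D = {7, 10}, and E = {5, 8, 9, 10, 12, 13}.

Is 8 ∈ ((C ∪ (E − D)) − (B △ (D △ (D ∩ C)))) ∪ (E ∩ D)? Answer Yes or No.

8 ∈ E and 8 ∉ D, so 8 ∈ E − D
8 ∉ C and 8 ∈ (E − D), so 8 ∈ C ∪ (E − D)
8 ∉ D and 8 ∉ C, so 8 ∉ D ∩ C
8 ∉ D and 8 ∉ (D ∩ C), so 8 ∉ D △ (D ∩ C)
8 ∉ B and 8 ∉ (D △ (D ∩ C)), so 8 ∉ B △ (D △ (D ∩ C))
8 ∈ (C ∪ (E − D)) and 8 ∉ (B △ (D △ (D ∩ C))), so 8 ∈ (C ∪ (E − D)) − (B △ (D △ (D ∩ C)))
8 ∈ E and 8 ∉ D, so 8 ∉ E ∩ D
8 ∈ ((C ∪ (E − D)) − (B △ (D △ (D ∩ C)))) and 8 ∉ (E ∩ D), so 8 ∈ ((C ∪ (E − D)) − (B △ (D △ (D ∩ C)))) ∪ (E ∩ D)

Yes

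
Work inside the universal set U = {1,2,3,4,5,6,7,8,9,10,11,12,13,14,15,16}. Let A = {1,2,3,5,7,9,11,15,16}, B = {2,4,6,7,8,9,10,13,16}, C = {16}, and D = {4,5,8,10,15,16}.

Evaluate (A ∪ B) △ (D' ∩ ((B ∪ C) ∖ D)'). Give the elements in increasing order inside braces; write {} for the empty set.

A ∪ B = {1,2,3,4,5,6,7,8,9,10,11,13,15,16}
D' = {1,2,3,6,7,9,11,12,13,14}
B ∪ C = {2,4,6,7,8,9,10,13,16}
(B ∪ C) ∖ D = {2,6,7,9,13}
((B ∪ C) ∖ D)' = {1,3,4,5,8,10,11,12,14,15,16}
D' ∩ ((B ∪ C) ∖ D)' = {1,3,11,12,14}
(A ∪ B) △ (D' ∩ ((B ∪ C) ∖ D)') = {2,4,5,6,7,8,9,10,12,13,14,15,16}

{2,4,5,6,7,8,9,10,12,13,14,15,16}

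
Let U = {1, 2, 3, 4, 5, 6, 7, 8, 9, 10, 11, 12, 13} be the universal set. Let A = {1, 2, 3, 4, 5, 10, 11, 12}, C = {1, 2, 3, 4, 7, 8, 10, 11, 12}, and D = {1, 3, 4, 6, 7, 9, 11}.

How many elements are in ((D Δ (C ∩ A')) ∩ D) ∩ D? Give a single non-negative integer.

A' = {6, 7, 8, 9, 13}
C ∩ A' = {7, 8}
D Δ (C ∩ A') = {1, 3, 4, 6, 8, 9, 11}
(D Δ (C ∩ A')) ∩ D = {1, 3, 4, 6, 9, 11}
((D Δ (C ∩ A')) ∩ D) ∩ D = {1, 3, 4, 6, 9, 11}
|((D Δ (C ∩ A')) ∩ D) ∩ D| = 6

6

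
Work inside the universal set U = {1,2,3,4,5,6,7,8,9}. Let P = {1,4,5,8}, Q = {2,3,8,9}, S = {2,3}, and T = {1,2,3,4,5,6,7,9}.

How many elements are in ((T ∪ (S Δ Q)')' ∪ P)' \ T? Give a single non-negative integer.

S Δ Q = {8,9}
(S Δ Q)' = {1,2,3,4,5,6,7}
T ∪ (S Δ Q)' = {1,2,3,4,5,6,7,9}
(T ∪ (S Δ Q)')' = {8}
(T ∪ (S Δ Q)')' ∪ P = {1,4,5,8}
((T ∪ (S Δ Q)')' ∪ P)' = {2,3,6,7,9}
((T ∪ (S Δ Q)')' ∪ P)' \ T = {}
|((T ∪ (S Δ Q)')' ∪ P)' \ T| = 0

0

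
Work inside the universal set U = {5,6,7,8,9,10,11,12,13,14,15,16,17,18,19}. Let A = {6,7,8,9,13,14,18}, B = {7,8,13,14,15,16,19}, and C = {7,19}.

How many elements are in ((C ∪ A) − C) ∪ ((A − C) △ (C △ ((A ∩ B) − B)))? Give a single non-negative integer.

8

C ∪ A = {6,7,8,9,13,14,18,19}
(C ∪ A) − C = {6,8,9,13,14,18}
A − C = {6,8,9,13,14,18}
A ∩ B = {7,8,13,14}
(A ∩ B) − B = {}
C △ ((A ∩ B) − B) = {7,19}
(A − C) △ (C △ ((A ∩ B) − B)) = {6,7,8,9,13,14,18,19}
((C ∪ A) − C) ∪ ((A − C) △ (C △ ((A ∩ B) − B))) = {6,7,8,9,13,14,18,19}
|((C ∪ A) − C) ∪ ((A − C) △ (C △ ((A ∩ B) − B)))| = 8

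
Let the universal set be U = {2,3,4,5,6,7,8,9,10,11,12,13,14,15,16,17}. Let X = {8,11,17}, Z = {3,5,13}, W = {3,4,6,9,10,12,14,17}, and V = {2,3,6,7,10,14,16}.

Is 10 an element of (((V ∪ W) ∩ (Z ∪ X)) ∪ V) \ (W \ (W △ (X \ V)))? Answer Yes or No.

10 ∈ V and 10 ∈ W, so 10 ∈ V ∪ W
10 ∉ Z and 10 ∉ X, so 10 ∉ Z ∪ X
10 ∈ (V ∪ W) and 10 ∉ (Z ∪ X), so 10 ∉ (V ∪ W) ∩ (Z ∪ X)
10 ∉ ((V ∪ W) ∩ (Z ∪ X)) and 10 ∈ V, so 10 ∈ ((V ∪ W) ∩ (Z ∪ X)) ∪ V
10 ∉ X and 10 ∈ V, so 10 ∉ X \ V
10 ∈ W and 10 ∉ (X \ V), so 10 ∈ W △ (X \ V)
10 ∈ W and 10 ∈ (W △ (X \ V)), so 10 ∉ W \ (W △ (X \ V))
10 ∈ (((V ∪ W) ∩ (Z ∪ X)) ∪ V) and 10 ∉ (W \ (W △ (X \ V))), so 10 ∈ (((V ∪ W) ∩ (Z ∪ X)) ∪ V) \ (W \ (W △ (X \ V)))

Yes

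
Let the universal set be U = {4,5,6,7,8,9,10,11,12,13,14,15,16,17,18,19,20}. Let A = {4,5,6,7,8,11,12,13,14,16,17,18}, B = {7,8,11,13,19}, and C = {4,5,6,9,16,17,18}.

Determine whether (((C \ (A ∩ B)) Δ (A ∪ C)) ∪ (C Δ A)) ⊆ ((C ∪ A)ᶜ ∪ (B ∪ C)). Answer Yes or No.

No

A ∩ B = {7,8,11,13}
C \ (A ∩ B) = {4,5,6,9,16,17,18}
A ∪ C = {4,5,6,7,8,9,11,12,13,14,16,17,18}
(C \ (A ∩ B)) Δ (A ∪ C) = {7,8,11,12,13,14}
C Δ A = {7,8,9,11,12,13,14}
((C \ (A ∩ B)) Δ (A ∪ C)) ∪ (C Δ A) = {7,8,9,11,12,13,14}
C ∪ A = {4,5,6,7,8,9,11,12,13,14,16,17,18}
(C ∪ A)ᶜ = {10,15,19,20}
B ∪ C = {4,5,6,7,8,9,11,13,16,17,18,19}
(C ∪ A)ᶜ ∪ (B ∪ C) = {4,5,6,7,8,9,10,11,13,15,16,17,18,19,20}
12 ∈ ((C \ (A ∩ B)) Δ (A ∪ C)) ∪ (C Δ A) but 12 ∉ (C ∪ A)ᶜ ∪ (B ∪ C), so the inclusion fails.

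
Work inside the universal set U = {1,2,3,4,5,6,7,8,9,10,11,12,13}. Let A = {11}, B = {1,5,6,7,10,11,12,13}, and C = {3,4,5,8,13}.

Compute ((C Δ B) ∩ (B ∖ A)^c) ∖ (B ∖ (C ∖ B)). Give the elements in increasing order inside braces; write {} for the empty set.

C Δ B = {1,3,4,6,7,8,10,11,12}
B ∖ A = {1,5,6,7,10,12,13}
(B ∖ A)^c = {2,3,4,8,9,11}
(C Δ B) ∩ (B ∖ A)^c = {3,4,8,11}
C ∖ B = {3,4,8}
B ∖ (C ∖ B) = {1,5,6,7,10,11,12,13}
((C Δ B) ∩ (B ∖ A)^c) ∖ (B ∖ (C ∖ B)) = {3,4,8}

{3,4,8}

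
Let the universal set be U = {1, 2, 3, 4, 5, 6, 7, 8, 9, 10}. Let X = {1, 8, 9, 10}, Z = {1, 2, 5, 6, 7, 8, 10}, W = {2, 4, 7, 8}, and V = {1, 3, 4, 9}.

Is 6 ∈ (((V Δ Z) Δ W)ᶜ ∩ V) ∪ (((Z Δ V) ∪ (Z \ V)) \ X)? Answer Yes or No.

Yes

6 ∉ V and 6 ∈ Z, so 6 ∈ V Δ Z
6 ∈ (V Δ Z) and 6 ∉ W, so 6 ∈ (V Δ Z) Δ W
6 ∉ ((V Δ Z) Δ W)ᶜ since 6 ∈ ((V Δ Z) Δ W)
6 ∉ ((V Δ Z) Δ W)ᶜ and 6 ∉ V, so 6 ∉ ((V Δ Z) Δ W)ᶜ ∩ V
6 ∈ Z and 6 ∉ V, so 6 ∈ Z Δ V
6 ∈ Z and 6 ∉ V, so 6 ∈ Z \ V
6 ∈ (Z Δ V) and 6 ∈ (Z \ V), so 6 ∈ (Z Δ V) ∪ (Z \ V)
6 ∈ ((Z Δ V) ∪ (Z \ V)) and 6 ∉ X, so 6 ∈ ((Z Δ V) ∪ (Z \ V)) \ X
6 ∉ (((V Δ Z) Δ W)ᶜ ∩ V) and 6 ∈ (((Z Δ V) ∪ (Z \ V)) \ X), so 6 ∈ (((V Δ Z) Δ W)ᶜ ∩ V) ∪ (((Z Δ V) ∪ (Z \ V)) \ X)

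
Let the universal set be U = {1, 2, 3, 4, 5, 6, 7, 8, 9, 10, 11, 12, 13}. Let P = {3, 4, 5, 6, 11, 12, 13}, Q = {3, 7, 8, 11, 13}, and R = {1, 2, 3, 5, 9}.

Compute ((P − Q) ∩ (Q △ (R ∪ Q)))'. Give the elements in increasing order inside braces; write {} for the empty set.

{1, 2, 3, 4, 6, 7, 8, 9, 10, 11, 12, 13}

P − Q = {4, 5, 6, 12}
R ∪ Q = {1, 2, 3, 5, 7, 8, 9, 11, 13}
Q △ (R ∪ Q) = {1, 2, 5, 9}
(P − Q) ∩ (Q △ (R ∪ Q)) = {5}
((P − Q) ∩ (Q △ (R ∪ Q)))' = {1, 2, 3, 4, 6, 7, 8, 9, 10, 11, 12, 13}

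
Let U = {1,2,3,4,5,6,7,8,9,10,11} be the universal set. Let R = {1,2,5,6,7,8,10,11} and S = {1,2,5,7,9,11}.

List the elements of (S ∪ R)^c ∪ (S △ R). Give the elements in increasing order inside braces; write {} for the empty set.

S ∪ R = {1,2,5,6,7,8,9,10,11}
(S ∪ R)^c = {3,4}
S △ R = {6,8,9,10}
(S ∪ R)^c ∪ (S △ R) = {3,4,6,8,9,10}

{3,4,6,8,9,10}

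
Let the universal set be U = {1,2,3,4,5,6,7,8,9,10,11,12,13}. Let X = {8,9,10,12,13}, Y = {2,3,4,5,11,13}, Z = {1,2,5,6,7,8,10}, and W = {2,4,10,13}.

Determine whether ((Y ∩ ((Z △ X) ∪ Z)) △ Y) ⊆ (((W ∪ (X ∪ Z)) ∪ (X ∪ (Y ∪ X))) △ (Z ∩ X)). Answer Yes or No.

Yes

Z △ X = {1,2,5,6,7,9,12,13}
(Z △ X) ∪ Z = {1,2,5,6,7,8,9,10,12,13}
Y ∩ ((Z △ X) ∪ Z) = {2,5,13}
(Y ∩ ((Z △ X) ∪ Z)) △ Y = {3,4,11}
X ∪ Z = {1,2,5,6,7,8,9,10,12,13}
W ∪ (X ∪ Z) = {1,2,4,5,6,7,8,9,10,12,13}
Y ∪ X = {2,3,4,5,8,9,10,11,12,13}
X ∪ (Y ∪ X) = {2,3,4,5,8,9,10,11,12,13}
(W ∪ (X ∪ Z)) ∪ (X ∪ (Y ∪ X)) = {1,2,3,4,5,6,7,8,9,10,11,12,13}
Z ∩ X = {8,10}
((W ∪ (X ∪ Z)) ∪ (X ∪ (Y ∪ X))) △ (Z ∩ X) = {1,2,3,4,5,6,7,9,11,12,13}
Every element of {3,4,11} is in {1,2,3,4,5,6,7,9,11,12,13}, so (Y ∩ ((Z △ X) ∪ Z)) △ Y ⊆ ((W ∪ (X ∪ Z)) ∪ (X ∪ (Y ∪ X))) △ (Z ∩ X).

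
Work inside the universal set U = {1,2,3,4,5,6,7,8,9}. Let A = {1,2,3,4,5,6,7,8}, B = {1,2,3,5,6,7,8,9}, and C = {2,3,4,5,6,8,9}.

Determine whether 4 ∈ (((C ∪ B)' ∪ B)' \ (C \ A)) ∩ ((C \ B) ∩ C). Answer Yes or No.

Yes

4 ∈ C and 4 ∉ B, so 4 ∈ C ∪ B
4 ∉ (C ∪ B)' since 4 ∈ (C ∪ B)
4 ∉ (C ∪ B)' and 4 ∉ B, so 4 ∉ (C ∪ B)' ∪ B
4 ∈ ((C ∪ B)' ∪ B)' since 4 ∉ ((C ∪ B)' ∪ B)
4 ∈ C and 4 ∈ A, so 4 ∉ C \ A
4 ∈ ((C ∪ B)' ∪ B)' and 4 ∉ (C \ A), so 4 ∈ ((C ∪ B)' ∪ B)' \ (C \ A)
4 ∈ C and 4 ∉ B, so 4 ∈ C \ B
4 ∈ (C \ B) and 4 ∈ C, so 4 ∈ (C \ B) ∩ C
4 ∈ (((C ∪ B)' ∪ B)' \ (C \ A)) and 4 ∈ ((C \ B) ∩ C), so 4 ∈ (((C ∪ B)' ∪ B)' \ (C \ A)) ∩ ((C \ B) ∩ C)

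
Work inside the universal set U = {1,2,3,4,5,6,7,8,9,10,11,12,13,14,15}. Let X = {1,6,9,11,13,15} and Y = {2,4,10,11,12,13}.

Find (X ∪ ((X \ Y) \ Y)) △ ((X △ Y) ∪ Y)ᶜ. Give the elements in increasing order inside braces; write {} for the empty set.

X \ Y = {1,6,9,15}
(X \ Y) \ Y = {1,6,9,15}
X ∪ ((X \ Y) \ Y) = {1,6,9,11,13,15}
X △ Y = {1,2,4,6,9,10,12,15}
(X △ Y) ∪ Y = {1,2,4,6,9,10,11,12,13,15}
((X △ Y) ∪ Y)ᶜ = {3,5,7,8,14}
(X ∪ ((X \ Y) \ Y)) △ ((X △ Y) ∪ Y)ᶜ = {1,3,5,6,7,8,9,11,13,14,15}

{1,3,5,6,7,8,9,11,13,14,15}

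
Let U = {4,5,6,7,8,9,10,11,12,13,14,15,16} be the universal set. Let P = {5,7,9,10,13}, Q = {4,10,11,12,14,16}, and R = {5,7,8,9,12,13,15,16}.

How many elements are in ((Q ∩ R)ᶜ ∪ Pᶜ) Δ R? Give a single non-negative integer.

Q ∩ R = {12,16}
(Q ∩ R)ᶜ = {4,5,6,7,8,9,10,11,13,14,15}
Pᶜ = {4,6,8,11,12,14,15,16}
(Q ∩ R)ᶜ ∪ Pᶜ = {4,5,6,7,8,9,10,11,12,13,14,15,16}
((Q ∩ R)ᶜ ∪ Pᶜ) Δ R = {4,6,10,11,14}
|((Q ∩ R)ᶜ ∪ Pᶜ) Δ R| = 5

5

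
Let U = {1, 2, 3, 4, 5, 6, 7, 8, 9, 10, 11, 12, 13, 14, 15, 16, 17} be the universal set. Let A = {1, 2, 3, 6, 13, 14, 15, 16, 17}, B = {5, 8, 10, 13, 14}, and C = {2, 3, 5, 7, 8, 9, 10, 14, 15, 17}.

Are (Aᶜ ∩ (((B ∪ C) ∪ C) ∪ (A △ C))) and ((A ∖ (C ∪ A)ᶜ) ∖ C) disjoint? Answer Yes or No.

Yes

Aᶜ = {4, 5, 7, 8, 9, 10, 11, 12}
B ∪ C = {2, 3, 5, 7, 8, 9, 10, 13, 14, 15, 17}
(B ∪ C) ∪ C = {2, 3, 5, 7, 8, 9, 10, 13, 14, 15, 17}
A △ C = {1, 5, 6, 7, 8, 9, 10, 13, 16}
((B ∪ C) ∪ C) ∪ (A △ C) = {1, 2, 3, 5, 6, 7, 8, 9, 10, 13, 14, 15, 16, 17}
Aᶜ ∩ (((B ∪ C) ∪ C) ∪ (A △ C)) = {5, 7, 8, 9, 10}
C ∪ A = {1, 2, 3, 5, 6, 7, 8, 9, 10, 13, 14, 15, 16, 17}
(C ∪ A)ᶜ = {4, 11, 12}
A ∖ (C ∪ A)ᶜ = {1, 2, 3, 6, 13, 14, 15, 16, 17}
(A ∖ (C ∪ A)ᶜ) ∖ C = {1, 6, 13, 16}
{5, 7, 8, 9, 10} and {1, 6, 13, 16} share no elements.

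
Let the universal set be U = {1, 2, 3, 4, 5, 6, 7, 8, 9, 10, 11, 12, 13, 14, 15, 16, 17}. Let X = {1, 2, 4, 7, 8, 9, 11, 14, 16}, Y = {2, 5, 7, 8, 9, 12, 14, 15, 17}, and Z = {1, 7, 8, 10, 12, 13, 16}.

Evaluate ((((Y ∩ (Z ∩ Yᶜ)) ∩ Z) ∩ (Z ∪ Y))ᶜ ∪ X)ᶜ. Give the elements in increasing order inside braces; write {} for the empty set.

Yᶜ = {1, 3, 4, 6, 10, 11, 13, 16}
Z ∩ Yᶜ = {1, 10, 13, 16}
Y ∩ (Z ∩ Yᶜ) = {}
(Y ∩ (Z ∩ Yᶜ)) ∩ Z = {}
Z ∪ Y = {1, 2, 5, 7, 8, 9, 10, 12, 13, 14, 15, 16, 17}
((Y ∩ (Z ∩ Yᶜ)) ∩ Z) ∩ (Z ∪ Y) = {}
(((Y ∩ (Z ∩ Yᶜ)) ∩ Z) ∩ (Z ∪ Y))ᶜ = {1, 2, 3, 4, 5, 6, 7, 8, 9, 10, 11, 12, 13, 14, 15, 16, 17}
(((Y ∩ (Z ∩ Yᶜ)) ∩ Z) ∩ (Z ∪ Y))ᶜ ∪ X = {1, 2, 3, 4, 5, 6, 7, 8, 9, 10, 11, 12, 13, 14, 15, 16, 17}
((((Y ∩ (Z ∩ Yᶜ)) ∩ Z) ∩ (Z ∪ Y))ᶜ ∪ X)ᶜ = {}

{}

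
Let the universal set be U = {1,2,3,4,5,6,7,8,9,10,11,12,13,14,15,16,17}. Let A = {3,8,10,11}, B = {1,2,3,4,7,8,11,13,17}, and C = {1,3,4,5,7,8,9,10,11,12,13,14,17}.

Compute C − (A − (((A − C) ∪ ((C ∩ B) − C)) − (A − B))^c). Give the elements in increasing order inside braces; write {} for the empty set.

A − C = {}
C ∩ B = {1,3,4,7,8,11,13,17}
(C ∩ B) − C = {}
(A − C) ∪ ((C ∩ B) − C) = {}
A − B = {10}
((A − C) ∪ ((C ∩ B) − C)) − (A − B) = {}
(((A − C) ∪ ((C ∩ B) − C)) − (A − B))^c = {1,2,3,4,5,6,7,8,9,10,11,12,13,14,15,16,17}
A − (((A − C) ∪ ((C ∩ B) − C)) − (A − B))^c = {}
C − (A − (((A − C) ∪ ((C ∩ B) − C)) − (A − B))^c) = {1,3,4,5,7,8,9,10,11,12,13,14,17}

{1,3,4,5,7,8,9,10,11,12,13,14,17}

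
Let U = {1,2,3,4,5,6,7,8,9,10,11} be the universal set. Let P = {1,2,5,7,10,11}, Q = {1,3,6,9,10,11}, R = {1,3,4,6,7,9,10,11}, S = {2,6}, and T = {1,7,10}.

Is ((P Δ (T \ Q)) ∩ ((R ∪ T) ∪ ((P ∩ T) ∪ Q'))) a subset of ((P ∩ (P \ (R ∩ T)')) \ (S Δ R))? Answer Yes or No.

T \ Q = {7}
P Δ (T \ Q) = {1,2,5,10,11}
R ∪ T = {1,3,4,6,7,9,10,11}
P ∩ T = {1,7,10}
Q' = {2,4,5,7,8}
(P ∩ T) ∪ Q' = {1,2,4,5,7,8,10}
(R ∪ T) ∪ ((P ∩ T) ∪ Q') = {1,2,3,4,5,6,7,8,9,10,11}
(P Δ (T \ Q)) ∩ ((R ∪ T) ∪ ((P ∩ T) ∪ Q')) = {1,2,5,10,11}
R ∩ T = {1,7,10}
(R ∩ T)' = {2,3,4,5,6,8,9,11}
P \ (R ∩ T)' = {1,7,10}
P ∩ (P \ (R ∩ T)') = {1,7,10}
S Δ R = {1,2,3,4,7,9,10,11}
(P ∩ (P \ (R ∩ T)')) \ (S Δ R) = {}
1 ∈ (P Δ (T \ Q)) ∩ ((R ∪ T) ∪ ((P ∩ T) ∪ Q')) but 1 ∉ (P ∩ (P \ (R ∩ T)')) \ (S Δ R), so the inclusion fails.

No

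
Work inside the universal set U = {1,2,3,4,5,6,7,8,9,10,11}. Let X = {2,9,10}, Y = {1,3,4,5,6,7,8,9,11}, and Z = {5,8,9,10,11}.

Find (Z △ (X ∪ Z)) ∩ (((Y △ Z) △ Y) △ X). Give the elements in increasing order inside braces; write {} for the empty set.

X ∪ Z = {2,5,8,9,10,11}
Z △ (X ∪ Z) = {2}
Y △ Z = {1,3,4,6,7,10}
(Y △ Z) △ Y = {5,8,9,10,11}
((Y △ Z) △ Y) △ X = {2,5,8,11}
(Z △ (X ∪ Z)) ∩ (((Y △ Z) △ Y) △ X) = {2}

{2}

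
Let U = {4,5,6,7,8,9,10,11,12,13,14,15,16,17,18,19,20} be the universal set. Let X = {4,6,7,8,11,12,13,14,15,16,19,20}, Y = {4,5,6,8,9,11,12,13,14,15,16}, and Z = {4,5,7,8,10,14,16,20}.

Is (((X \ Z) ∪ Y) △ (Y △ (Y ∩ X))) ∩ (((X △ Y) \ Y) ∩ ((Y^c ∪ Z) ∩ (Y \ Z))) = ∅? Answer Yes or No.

Yes

X \ Z = {6,11,12,13,15,19}
(X \ Z) ∪ Y = {4,5,6,8,9,11,12,13,14,15,16,19}
Y ∩ X = {4,6,8,11,12,13,14,15,16}
Y △ (Y ∩ X) = {5,9}
((X \ Z) ∪ Y) △ (Y △ (Y ∩ X)) = {4,6,8,11,12,13,14,15,16,19}
X △ Y = {5,7,9,19,20}
(X △ Y) \ Y = {7,19,20}
Y^c = {7,10,17,18,19,20}
Y^c ∪ Z = {4,5,7,8,10,14,16,17,18,19,20}
Y \ Z = {6,9,11,12,13,15}
(Y^c ∪ Z) ∩ (Y \ Z) = {}
((X △ Y) \ Y) ∩ ((Y^c ∪ Z) ∩ (Y \ Z)) = {}
{4,6,8,11,12,13,14,15,16,19} and {} share no elements.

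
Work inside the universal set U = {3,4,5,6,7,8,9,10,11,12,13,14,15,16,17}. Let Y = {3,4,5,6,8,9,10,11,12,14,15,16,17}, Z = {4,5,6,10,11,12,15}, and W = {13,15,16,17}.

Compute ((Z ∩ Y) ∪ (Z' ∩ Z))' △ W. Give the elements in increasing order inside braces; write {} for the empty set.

Z ∩ Y = {4,5,6,10,11,12,15}
Z' = {3,7,8,9,13,14,16,17}
Z' ∩ Z = {}
(Z ∩ Y) ∪ (Z' ∩ Z) = {4,5,6,10,11,12,15}
((Z ∩ Y) ∪ (Z' ∩ Z))' = {3,7,8,9,13,14,16,17}
((Z ∩ Y) ∪ (Z' ∩ Z))' △ W = {3,7,8,9,14,15}

{3,7,8,9,14,15}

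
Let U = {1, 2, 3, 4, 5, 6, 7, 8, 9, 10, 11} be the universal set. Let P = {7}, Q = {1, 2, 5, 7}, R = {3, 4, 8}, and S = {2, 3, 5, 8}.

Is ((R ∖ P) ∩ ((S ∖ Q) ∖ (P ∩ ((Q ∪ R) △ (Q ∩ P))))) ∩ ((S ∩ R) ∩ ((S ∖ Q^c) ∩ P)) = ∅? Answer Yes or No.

R ∖ P = {3, 4, 8}
S ∖ Q = {3, 8}
Q ∪ R = {1, 2, 3, 4, 5, 7, 8}
Q ∩ P = {7}
(Q ∪ R) △ (Q ∩ P) = {1, 2, 3, 4, 5, 8}
P ∩ ((Q ∪ R) △ (Q ∩ P)) = {}
(S ∖ Q) ∖ (P ∩ ((Q ∪ R) △ (Q ∩ P))) = {3, 8}
(R ∖ P) ∩ ((S ∖ Q) ∖ (P ∩ ((Q ∪ R) △ (Q ∩ P)))) = {3, 8}
S ∩ R = {3, 8}
Q^c = {3, 4, 6, 8, 9, 10, 11}
S ∖ Q^c = {2, 5}
(S ∖ Q^c) ∩ P = {}
(S ∩ R) ∩ ((S ∖ Q^c) ∩ P) = {}
{3, 8} and {} share no elements.

Yes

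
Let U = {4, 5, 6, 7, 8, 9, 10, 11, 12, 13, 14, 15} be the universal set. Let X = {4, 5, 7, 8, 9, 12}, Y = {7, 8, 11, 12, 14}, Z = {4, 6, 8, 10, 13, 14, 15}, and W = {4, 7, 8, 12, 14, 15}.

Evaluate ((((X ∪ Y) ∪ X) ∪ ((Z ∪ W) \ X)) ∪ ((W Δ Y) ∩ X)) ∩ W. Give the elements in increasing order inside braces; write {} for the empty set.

{4, 7, 8, 12, 14, 15}

X ∪ Y = {4, 5, 7, 8, 9, 11, 12, 14}
(X ∪ Y) ∪ X = {4, 5, 7, 8, 9, 11, 12, 14}
Z ∪ W = {4, 6, 7, 8, 10, 12, 13, 14, 15}
(Z ∪ W) \ X = {6, 10, 13, 14, 15}
((X ∪ Y) ∪ X) ∪ ((Z ∪ W) \ X) = {4, 5, 6, 7, 8, 9, 10, 11, 12, 13, 14, 15}
W Δ Y = {4, 11, 15}
(W Δ Y) ∩ X = {4}
(((X ∪ Y) ∪ X) ∪ ((Z ∪ W) \ X)) ∪ ((W Δ Y) ∩ X) = {4, 5, 6, 7, 8, 9, 10, 11, 12, 13, 14, 15}
((((X ∪ Y) ∪ X) ∪ ((Z ∪ W) \ X)) ∪ ((W Δ Y) ∩ X)) ∩ W = {4, 7, 8, 12, 14, 15}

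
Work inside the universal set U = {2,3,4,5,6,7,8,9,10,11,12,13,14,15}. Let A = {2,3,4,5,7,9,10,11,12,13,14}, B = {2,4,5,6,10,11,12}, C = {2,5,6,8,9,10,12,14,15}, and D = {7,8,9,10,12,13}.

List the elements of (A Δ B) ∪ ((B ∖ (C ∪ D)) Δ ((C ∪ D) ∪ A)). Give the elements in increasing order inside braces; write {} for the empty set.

A Δ B = {3,6,7,9,13,14}
C ∪ D = {2,5,6,7,8,9,10,12,13,14,15}
B ∖ (C ∪ D) = {4,11}
(C ∪ D) ∪ A = {2,3,4,5,6,7,8,9,10,11,12,13,14,15}
(B ∖ (C ∪ D)) Δ ((C ∪ D) ∪ A) = {2,3,5,6,7,8,9,10,12,13,14,15}
(A Δ B) ∪ ((B ∖ (C ∪ D)) Δ ((C ∪ D) ∪ A)) = {2,3,5,6,7,8,9,10,12,13,14,15}

{2,3,5,6,7,8,9,10,12,13,14,15}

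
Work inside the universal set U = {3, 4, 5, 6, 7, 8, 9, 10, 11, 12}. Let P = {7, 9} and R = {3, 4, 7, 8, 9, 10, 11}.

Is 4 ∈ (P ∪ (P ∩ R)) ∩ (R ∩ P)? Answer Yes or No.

No

4 ∉ P and 4 ∈ R, so 4 ∉ P ∩ R
4 ∉ P and 4 ∉ (P ∩ R), so 4 ∉ P ∪ (P ∩ R)
4 ∈ R and 4 ∉ P, so 4 ∉ R ∩ P
4 ∉ (P ∪ (P ∩ R)) and 4 ∉ (R ∩ P), so 4 ∉ (P ∪ (P ∩ R)) ∩ (R ∩ P)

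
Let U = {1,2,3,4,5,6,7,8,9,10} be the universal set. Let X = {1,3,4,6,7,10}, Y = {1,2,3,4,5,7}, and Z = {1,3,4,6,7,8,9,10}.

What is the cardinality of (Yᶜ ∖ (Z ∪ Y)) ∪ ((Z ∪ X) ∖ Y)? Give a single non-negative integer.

Yᶜ = {6,8,9,10}
Z ∪ Y = {1,2,3,4,5,6,7,8,9,10}
Yᶜ ∖ (Z ∪ Y) = {}
Z ∪ X = {1,3,4,6,7,8,9,10}
(Z ∪ X) ∖ Y = {6,8,9,10}
(Yᶜ ∖ (Z ∪ Y)) ∪ ((Z ∪ X) ∖ Y) = {6,8,9,10}
|(Yᶜ ∖ (Z ∪ Y)) ∪ ((Z ∪ X) ∖ Y)| = 4

4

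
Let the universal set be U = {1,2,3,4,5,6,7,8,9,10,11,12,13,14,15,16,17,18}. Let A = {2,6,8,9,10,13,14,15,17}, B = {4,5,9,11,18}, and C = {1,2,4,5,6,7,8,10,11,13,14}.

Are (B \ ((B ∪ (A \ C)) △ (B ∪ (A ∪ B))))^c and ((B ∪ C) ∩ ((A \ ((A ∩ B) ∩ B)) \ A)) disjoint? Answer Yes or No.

Yes

A \ C = {9,15,17}
B ∪ (A \ C) = {4,5,9,11,15,17,18}
A ∪ B = {2,4,5,6,8,9,10,11,13,14,15,17,18}
B ∪ (A ∪ B) = {2,4,5,6,8,9,10,11,13,14,15,17,18}
(B ∪ (A \ C)) △ (B ∪ (A ∪ B)) = {2,6,8,10,13,14}
B \ ((B ∪ (A \ C)) △ (B ∪ (A ∪ B))) = {4,5,9,11,18}
(B \ ((B ∪ (A \ C)) △ (B ∪ (A ∪ B))))^c = {1,2,3,6,7,8,10,12,13,14,15,16,17}
B ∪ C = {1,2,4,5,6,7,8,9,10,11,13,14,18}
A ∩ B = {9}
(A ∩ B) ∩ B = {9}
A \ ((A ∩ B) ∩ B) = {2,6,8,10,13,14,15,17}
(A \ ((A ∩ B) ∩ B)) \ A = {}
(B ∪ C) ∩ ((A \ ((A ∩ B) ∩ B)) \ A) = {}
{1,2,3,6,7,8,10,12,13,14,15,16,17} and {} share no elements.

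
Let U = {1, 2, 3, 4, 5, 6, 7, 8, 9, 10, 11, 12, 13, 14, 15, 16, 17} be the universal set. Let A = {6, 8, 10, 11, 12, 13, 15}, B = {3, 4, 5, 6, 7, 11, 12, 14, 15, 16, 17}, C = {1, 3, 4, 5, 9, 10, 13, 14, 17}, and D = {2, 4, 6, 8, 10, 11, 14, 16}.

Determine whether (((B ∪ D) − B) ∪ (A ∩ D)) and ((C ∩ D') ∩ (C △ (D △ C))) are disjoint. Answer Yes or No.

Yes

B ∪ D = {2, 3, 4, 5, 6, 7, 8, 10, 11, 12, 14, 15, 16, 17}
(B ∪ D) − B = {2, 8, 10}
A ∩ D = {6, 8, 10, 11}
((B ∪ D) − B) ∪ (A ∩ D) = {2, 6, 8, 10, 11}
D' = {1, 3, 5, 7, 9, 12, 13, 15, 17}
C ∩ D' = {1, 3, 5, 9, 13, 17}
D △ C = {1, 2, 3, 5, 6, 8, 9, 11, 13, 16, 17}
C △ (D △ C) = {2, 4, 6, 8, 10, 11, 14, 16}
(C ∩ D') ∩ (C △ (D △ C)) = {}
{2, 6, 8, 10, 11} and {} share no elements.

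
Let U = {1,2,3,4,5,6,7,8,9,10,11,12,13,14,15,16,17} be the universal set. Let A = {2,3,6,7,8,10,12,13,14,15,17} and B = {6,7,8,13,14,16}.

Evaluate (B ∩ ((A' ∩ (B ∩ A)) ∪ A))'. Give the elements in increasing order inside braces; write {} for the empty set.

{1,2,3,4,5,9,10,11,12,15,16,17}

A' = {1,4,5,9,11,16}
B ∩ A = {6,7,8,13,14}
A' ∩ (B ∩ A) = {}
(A' ∩ (B ∩ A)) ∪ A = {2,3,6,7,8,10,12,13,14,15,17}
B ∩ ((A' ∩ (B ∩ A)) ∪ A) = {6,7,8,13,14}
(B ∩ ((A' ∩ (B ∩ A)) ∪ A))' = {1,2,3,4,5,9,10,11,12,15,16,17}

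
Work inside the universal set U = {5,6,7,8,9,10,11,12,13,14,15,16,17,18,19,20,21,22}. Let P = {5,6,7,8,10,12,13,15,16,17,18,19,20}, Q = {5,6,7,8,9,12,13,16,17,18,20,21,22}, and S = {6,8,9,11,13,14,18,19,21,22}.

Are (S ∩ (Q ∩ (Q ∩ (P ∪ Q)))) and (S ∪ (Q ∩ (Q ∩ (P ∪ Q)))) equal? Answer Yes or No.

No

P ∪ Q = {5,6,7,8,9,10,12,13,15,16,17,18,19,20,21,22}
Q ∩ (P ∪ Q) = {5,6,7,8,9,12,13,16,17,18,20,21,22}
Q ∩ (Q ∩ (P ∪ Q)) = {5,6,7,8,9,12,13,16,17,18,20,21,22}
S ∩ (Q ∩ (Q ∩ (P ∪ Q))) = {6,8,9,13,18,21,22}
S ∪ (Q ∩ (Q ∩ (P ∪ Q))) = {5,6,7,8,9,11,12,13,14,16,17,18,19,20,21,22}
5 ∈ S ∪ (Q ∩ (Q ∩ (P ∪ Q))) but 5 ∉ S ∩ (Q ∩ (Q ∩ (P ∪ Q))), so they differ.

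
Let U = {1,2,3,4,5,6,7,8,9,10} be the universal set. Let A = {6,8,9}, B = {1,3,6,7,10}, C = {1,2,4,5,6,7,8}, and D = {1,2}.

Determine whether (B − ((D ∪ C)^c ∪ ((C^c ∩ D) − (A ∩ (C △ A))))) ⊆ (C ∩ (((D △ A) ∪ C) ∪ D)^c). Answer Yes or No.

D ∪ C = {1,2,4,5,6,7,8}
(D ∪ C)^c = {3,9,10}
C^c = {3,9,10}
C^c ∩ D = {}
C △ A = {1,2,4,5,7,9}
A ∩ (C △ A) = {9}
(C^c ∩ D) − (A ∩ (C △ A)) = {}
(D ∪ C)^c ∪ ((C^c ∩ D) − (A ∩ (C △ A))) = {3,9,10}
B − ((D ∪ C)^c ∪ ((C^c ∩ D) − (A ∩ (C △ A)))) = {1,6,7}
D △ A = {1,2,6,8,9}
(D △ A) ∪ C = {1,2,4,5,6,7,8,9}
((D △ A) ∪ C) ∪ D = {1,2,4,5,6,7,8,9}
(((D △ A) ∪ C) ∪ D)^c = {3,10}
C ∩ (((D △ A) ∪ C) ∪ D)^c = {}
1 ∈ B − ((D ∪ C)^c ∪ ((C^c ∩ D) − (A ∩ (C △ A)))) but 1 ∉ C ∩ (((D △ A) ∪ C) ∪ D)^c, so the inclusion fails.

No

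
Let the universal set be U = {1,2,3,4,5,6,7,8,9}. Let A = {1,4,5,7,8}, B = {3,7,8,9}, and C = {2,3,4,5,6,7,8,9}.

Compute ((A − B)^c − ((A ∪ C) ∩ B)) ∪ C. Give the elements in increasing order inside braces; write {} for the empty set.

{2,3,4,5,6,7,8,9}

A − B = {1,4,5}
(A − B)^c = {2,3,6,7,8,9}
A ∪ C = {1,2,3,4,5,6,7,8,9}
(A ∪ C) ∩ B = {3,7,8,9}
(A − B)^c − ((A ∪ C) ∩ B) = {2,6}
((A − B)^c − ((A ∪ C) ∩ B)) ∪ C = {2,3,4,5,6,7,8,9}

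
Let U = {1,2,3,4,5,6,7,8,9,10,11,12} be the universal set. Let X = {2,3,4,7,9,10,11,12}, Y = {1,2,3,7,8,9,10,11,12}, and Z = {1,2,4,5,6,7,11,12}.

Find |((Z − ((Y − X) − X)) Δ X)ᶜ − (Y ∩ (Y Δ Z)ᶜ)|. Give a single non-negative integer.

Y − X = {1,8}
(Y − X) − X = {1,8}
Z − ((Y − X) − X) = {2,4,5,6,7,11,12}
(Z − ((Y − X) − X)) Δ X = {3,5,6,9,10}
((Z − ((Y − X) − X)) Δ X)ᶜ = {1,2,4,7,8,11,12}
Y Δ Z = {3,4,5,6,8,9,10}
(Y Δ Z)ᶜ = {1,2,7,11,12}
Y ∩ (Y Δ Z)ᶜ = {1,2,7,11,12}
((Z − ((Y − X) − X)) Δ X)ᶜ − (Y ∩ (Y Δ Z)ᶜ) = {4,8}
|((Z − ((Y − X) − X)) Δ X)ᶜ − (Y ∩ (Y Δ Z)ᶜ)| = 2

2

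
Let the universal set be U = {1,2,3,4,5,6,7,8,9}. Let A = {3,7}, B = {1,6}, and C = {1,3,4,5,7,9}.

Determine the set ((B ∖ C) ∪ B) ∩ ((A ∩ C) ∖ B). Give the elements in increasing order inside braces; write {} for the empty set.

B ∖ C = {6}
(B ∖ C) ∪ B = {1,6}
A ∩ C = {3,7}
(A ∩ C) ∖ B = {3,7}
((B ∖ C) ∪ B) ∩ ((A ∩ C) ∖ B) = {}

{}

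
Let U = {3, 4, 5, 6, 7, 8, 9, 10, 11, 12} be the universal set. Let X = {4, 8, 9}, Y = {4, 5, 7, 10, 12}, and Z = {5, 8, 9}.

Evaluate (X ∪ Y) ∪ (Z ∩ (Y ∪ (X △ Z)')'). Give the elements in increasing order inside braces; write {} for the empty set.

{4, 5, 7, 8, 9, 10, 12}

X ∪ Y = {4, 5, 7, 8, 9, 10, 12}
X △ Z = {4, 5}
(X △ Z)' = {3, 6, 7, 8, 9, 10, 11, 12}
Y ∪ (X △ Z)' = {3, 4, 5, 6, 7, 8, 9, 10, 11, 12}
(Y ∪ (X △ Z)')' = {}
Z ∩ (Y ∪ (X △ Z)')' = {}
(X ∪ Y) ∪ (Z ∩ (Y ∪ (X △ Z)')') = {4, 5, 7, 8, 9, 10, 12}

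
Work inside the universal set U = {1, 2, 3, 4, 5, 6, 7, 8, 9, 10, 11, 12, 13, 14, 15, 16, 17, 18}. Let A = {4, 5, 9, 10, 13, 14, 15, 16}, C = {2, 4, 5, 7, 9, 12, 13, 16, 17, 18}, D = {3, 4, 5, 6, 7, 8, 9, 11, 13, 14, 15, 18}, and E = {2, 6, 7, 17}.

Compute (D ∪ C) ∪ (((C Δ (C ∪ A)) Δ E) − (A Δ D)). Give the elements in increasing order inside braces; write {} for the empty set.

D ∪ C = {2, 3, 4, 5, 6, 7, 8, 9, 11, 12, 13, 14, 15, 16, 17, 18}
C ∪ A = {2, 4, 5, 7, 9, 10, 12, 13, 14, 15, 16, 17, 18}
C Δ (C ∪ A) = {10, 14, 15}
(C Δ (C ∪ A)) Δ E = {2, 6, 7, 10, 14, 15, 17}
A Δ D = {3, 6, 7, 8, 10, 11, 16, 18}
((C Δ (C ∪ A)) Δ E) − (A Δ D) = {2, 14, 15, 17}
(D ∪ C) ∪ (((C Δ (C ∪ A)) Δ E) − (A Δ D)) = {2, 3, 4, 5, 6, 7, 8, 9, 11, 12, 13, 14, 15, 16, 17, 18}

{2, 3, 4, 5, 6, 7, 8, 9, 11, 12, 13, 14, 15, 16, 17, 18}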